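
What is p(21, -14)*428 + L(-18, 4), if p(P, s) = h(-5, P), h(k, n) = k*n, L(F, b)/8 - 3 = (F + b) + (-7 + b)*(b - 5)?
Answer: -45004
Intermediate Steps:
L(F, b) = 24 + 8*F + 8*b + 8*(-7 + b)*(-5 + b) (L(F, b) = 24 + 8*((F + b) + (-7 + b)*(b - 5)) = 24 + 8*((F + b) + (-7 + b)*(-5 + b)) = 24 + 8*(F + b + (-7 + b)*(-5 + b)) = 24 + (8*F + 8*b + 8*(-7 + b)*(-5 + b)) = 24 + 8*F + 8*b + 8*(-7 + b)*(-5 + b))
p(P, s) = -5*P
p(21, -14)*428 + L(-18, 4) = -5*21*428 + (304 - 88*4 + 8*(-18) + 8*4**2) = -105*428 + (304 - 352 - 144 + 8*16) = -44940 + (304 - 352 - 144 + 128) = -44940 - 64 = -45004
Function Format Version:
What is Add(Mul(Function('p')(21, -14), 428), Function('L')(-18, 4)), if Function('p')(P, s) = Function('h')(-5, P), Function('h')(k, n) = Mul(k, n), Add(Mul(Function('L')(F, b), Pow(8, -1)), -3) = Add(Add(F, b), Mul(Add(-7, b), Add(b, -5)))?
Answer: -45004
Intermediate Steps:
Function('L')(F, b) = Add(24, Mul(8, F), Mul(8, b), Mul(8, Add(-7, b), Add(-5, b))) (Function('L')(F, b) = Add(24, Mul(8, Add(Add(F, b), Mul(Add(-7, b), Add(b, -5))))) = Add(24, Mul(8, Add(Add(F, b), Mul(Add(-7, b), Add(-5, b))))) = Add(24, Mul(8, Add(F, b, Mul(Add(-7, b), Add(-5, b))))) = Add(24, Add(Mul(8, F), Mul(8, b), Mul(8, Add(-7, b), Add(-5, b)))) = Add(24, Mul(8, F), Mul(8, b), Mul(8, Add(-7, b), Add(-5, b))))
Function('p')(P, s) = Mul(-5, P)
Add(Mul(Function('p')(21, -14), 428), Function('L')(-18, 4)) = Add(Mul(Mul(-5, 21), 428), Add(304, Mul(-88, 4), Mul(8, -18), Mul(8, Pow(4, 2)))) = Add(Mul(-105, 428), Add(304, -352, -144, Mul(8, 16))) = Add(-44940, Add(304, -352, -144, 128)) = Add(-44940, -64) = -45004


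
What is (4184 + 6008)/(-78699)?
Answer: -10192/78699 ≈ -0.12951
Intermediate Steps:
(4184 + 6008)/(-78699) = 10192*(-1/78699) = -10192/78699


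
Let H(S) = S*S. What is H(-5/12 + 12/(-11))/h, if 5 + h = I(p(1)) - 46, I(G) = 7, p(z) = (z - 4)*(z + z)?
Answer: -39601/766656 ≈ -0.051654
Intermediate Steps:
p(z) = 2*z*(-4 + z) (p(z) = (-4 + z)*(2*z) = 2*z*(-4 + z))
H(S) = S²
h = -44 (h = -5 + (7 - 46) = -5 - 39 = -44)
H(-5/12 + 12/(-11))/h = (-5/12 + 12/(-11))²/(-44) = (-5*1/12 + 12*(-1/11))²*(-1/44) = (-5/12 - 12/11)²*(-1/44) = (-199/132)²*(-1/44) = (39601/17424)*(-1/44) = -39601/766656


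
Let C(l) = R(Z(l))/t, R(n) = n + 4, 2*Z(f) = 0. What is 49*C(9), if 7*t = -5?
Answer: -1372/5 ≈ -274.40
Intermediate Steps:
Z(f) = 0 (Z(f) = (1/2)*0 = 0)
t = -5/7 (t = (1/7)*(-5) = -5/7 ≈ -0.71429)
R(n) = 4 + n
C(l) = -28/5 (C(l) = (4 + 0)/(-5/7) = 4*(-7/5) = -28/5)
49*C(9) = 49*(-28/5) = -1372/5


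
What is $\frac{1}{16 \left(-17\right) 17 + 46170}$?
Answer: $\frac{1}{41546} \approx 2.407 \cdot 10^{-5}$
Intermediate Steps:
$\frac{1}{16 \left(-17\right) 17 + 46170} = \frac{1}{\left(-272\right) 17 + 46170} = \frac{1}{-4624 + 46170} = \frac{1}{41546}$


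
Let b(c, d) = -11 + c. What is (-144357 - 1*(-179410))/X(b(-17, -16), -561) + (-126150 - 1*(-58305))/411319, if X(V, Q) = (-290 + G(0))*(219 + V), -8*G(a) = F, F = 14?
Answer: -72794306593/91681771143 ≈ -0.79399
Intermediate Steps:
G(a) = -7/4 (G(a) = -⅛*14 = -7/4)
X(V, Q) = -255573/4 - 1167*V/4 (X(V, Q) = (-290 - 7/4)*(219 + V) = -1167*(219 + V)/4 = -255573/4 - 1167*V/4)
(-144357 - 1*(-179410))/X(b(-17, -16), -561) + (-126150 - 1*(-58305))/411319 = (-144357 - 1*(-179410))/(-255573/4 - 1167*(-11 - 17)/4) + (-126150 - 1*(-58305))/411319 = (-144357 + 179410)/(-255573/4 - 1167/4*(-28)) + (-126150 + 58305)*(1/411319) = 35053/(-255573/4 + 8169) - 67845*1/411319 = 35053/(-222897/4) - 67845/411319 = 35053*(-4/222897) - 67845/411319 = -140212/222897 - 67845/411319 = -72794306593/91681771143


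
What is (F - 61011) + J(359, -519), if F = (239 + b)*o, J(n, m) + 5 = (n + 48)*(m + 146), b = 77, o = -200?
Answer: -276027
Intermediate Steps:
J(n, m) = -5 + (48 + n)*(146 + m) (J(n, m) = -5 + (n + 48)*(m + 146) = -5 + (48 + n)*(146 + m))
F = -63200 (F = (239 + 77)*(-200) = 316*(-200) = -63200)
(F - 61011) + J(359, -519) = (-63200 - 61011) + (7003 + 48*(-519) + 146*359 - 519*359) = -124211 + (7003 - 24912 + 52414 - 186321) = -124211 - 151816 = -276027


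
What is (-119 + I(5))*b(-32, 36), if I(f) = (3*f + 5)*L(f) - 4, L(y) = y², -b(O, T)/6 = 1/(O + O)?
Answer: 1131/32 ≈ 35.344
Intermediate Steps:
b(O, T) = -3/O (b(O, T) = -6/(O + O) = -6*1/(2*O) = -3/O)
I(f) = -4 + f²*(5 + 3*f) (I(f) = (3*f + 5)*f² - 4 = (5 + 3*f)*f² - 4 = f²*(5 + 3*f) - 4 = -4 + f²*(5 + 3*f))
(-119 + I(5))*b(-32, 36) = (-119 + (-4 + 3*5³ + 5*5²))*(-3/(-32)) = (-119 + (-4 + 3*125 + 5*25))*(-3*(-1/32)) = (-119 + (-4 + 375 + 125))*(3/32) = (-119 + 496)*(3/32) = 377*(3/32) = 1131/32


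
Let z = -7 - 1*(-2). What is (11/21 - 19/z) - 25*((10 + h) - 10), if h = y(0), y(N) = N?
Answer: 454/105 ≈ 4.3238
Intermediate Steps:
z = -5 (z = -7 + 2 = -5)
h = 0
(11/21 - 19/z) - 25*((10 + h) - 10) = (11/21 - 19/(-5)) - 25*((10 + 0) - 10) = (11*(1/21) - 19*(-⅕)) - 25*(10 - 10) = (11/21 + 19/5) - 25*0 = 454/105 + 0 = 454/105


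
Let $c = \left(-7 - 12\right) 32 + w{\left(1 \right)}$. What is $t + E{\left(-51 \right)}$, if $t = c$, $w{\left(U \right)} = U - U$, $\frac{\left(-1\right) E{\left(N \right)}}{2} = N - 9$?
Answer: $-488$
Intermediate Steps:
$E{\left(N \right)} = 18 - 2 N$ ($E{\left(N \right)} = - 2 \left(N - 9\right) = - 2 \left(-9 + N\right) = 18 - 2 N$)
$w{\left(U \right)} = 0$
$c = -608$ ($c = \left(-7 - 12\right) 32 + 0 = \left(-19\right) 32 + 0 = -608 + 0 = -608$)
$t = -608$
$t + E{\left(-51 \right)} = -608 + \left(18 - -102\right) = -608 + \left(18 + 102\right) = -608 + 120 = -488$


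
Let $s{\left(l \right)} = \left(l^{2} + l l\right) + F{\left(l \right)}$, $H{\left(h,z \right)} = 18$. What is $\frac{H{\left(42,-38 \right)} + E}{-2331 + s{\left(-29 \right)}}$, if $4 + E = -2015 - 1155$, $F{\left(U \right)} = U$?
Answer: $\frac{526}{113} \approx 4.6549$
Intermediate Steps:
$s{\left(l \right)} = l + 2 l^{2}$ ($s{\left(l \right)} = \left(l^{2} + l l\right) + l = \left(l^{2} + l^{2}\right) + l = 2 l^{2} + l = l + 2 l^{2}$)
$E = -3174$ ($E = -4 - 3170 = -3174$)
$\frac{H{\left(42,-38 \right)} + E}{-2331 + s{\left(-29 \right)}} = \frac{18 - 3174}{-2331 - 29 \left(1 + 2 \left(-29\right)\right)} = - \frac{3156}{-2331 - 29 \left(1 - 58\right)} = - \frac{3156}{-2331 - -1653} = - \frac{3156}{-2331 + 1653} = - \frac{3156}{-678} = \left(-3156\right) \left(- \frac{1}{678}\right) = \frac{526}{113}$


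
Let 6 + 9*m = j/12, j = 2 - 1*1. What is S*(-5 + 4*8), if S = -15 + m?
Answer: -1691/4 ≈ -422.75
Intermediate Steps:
j = 1 (j = 2 - 1 = 1)
m = -71/108 (m = -⅔ + (1/12)/9 = -⅔ + (1*(1/12))/9 = -⅔ + (⅑)*(1/12) = -⅔ + 1/108 = -71/108 ≈ -0.65741)
S = -1691/108 (S = -15 - 71/108 = -1691/108 ≈ -15.657)
S*(-5 + 4*8) = -1691*(-5 + 4*8)/108 = -1691*(-5 + 32)/108 = -1691/108*27 = -1691/4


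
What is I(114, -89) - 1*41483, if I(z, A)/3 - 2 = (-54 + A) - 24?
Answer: -41978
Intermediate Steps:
I(z, A) = -228 + 3*A (I(z, A) = 6 + 3*((-54 + A) - 24) = 6 + 3*(-78 + A) = 6 + (-234 + 3*A) = -228 + 3*A)
I(114, -89) - 1*41483 = (-228 + 3*(-89)) - 1*41483 = (-228 - 267) - 41483 = -495 - 41483 = -41978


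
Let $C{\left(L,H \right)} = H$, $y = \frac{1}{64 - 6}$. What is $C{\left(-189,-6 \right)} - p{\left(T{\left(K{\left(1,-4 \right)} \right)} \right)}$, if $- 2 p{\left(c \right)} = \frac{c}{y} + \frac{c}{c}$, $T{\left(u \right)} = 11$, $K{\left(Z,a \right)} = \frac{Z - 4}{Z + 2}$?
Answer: $\frac{627}{2} \approx 313.5$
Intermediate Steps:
$K{\left(Z,a \right)} = \frac{-4 + Z}{2 + Z}$
$y = \frac{1}{58} \approx 0.017241$
$p{\left(c \right)} = - \frac{1}{2} - 29 c$ ($p{\left(c \right)} = - \frac{c \frac{1}{\frac{1}{58}} + \frac{c}{c}}{2} = - \frac{c 58 + 1}{2} = - \frac{58 c + 1}{2} = - \frac{1 + 58 c}{2} = - \frac{1}{2} - 29 c$)
$C{\left(-189,-6 \right)} - p{\left(T{\left(K{\left(1,-4 \right)} \right)} \right)} = -6 - \left(- \frac{1}{2} - 319\right) = -6 - - \frac{639}{2} = -6 + \frac{639}{2} = \frac{627}{2}$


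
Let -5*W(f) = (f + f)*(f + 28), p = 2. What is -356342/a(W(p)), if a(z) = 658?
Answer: -25453/47 ≈ -541.55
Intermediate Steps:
W(f) = -2*f*(28 + f)/5 (W(f) = -(f + f)*(f + 28)/5 = -2*f*(28 + f)/5)
-356342/a(W(p)) = -356342/658 = -356342*1/658 = -25453/47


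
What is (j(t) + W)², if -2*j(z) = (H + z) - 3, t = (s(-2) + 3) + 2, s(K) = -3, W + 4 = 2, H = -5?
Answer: 1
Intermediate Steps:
W = -2 (W = -4 + 2 = -2)
t = 2 (t = (-3 + 3) + 2 = 0 + 2 = 2)
j(z) = 4 - z/2 (j(z) = -((-5 + z) - 3)/2 = -(-8 + z)/2 = 4 - z/2)
(j(t) + W)² = ((4 - ½*2) - 2)² = ((4 - 1) - 2)² = (3 - 2)² = 1² = 1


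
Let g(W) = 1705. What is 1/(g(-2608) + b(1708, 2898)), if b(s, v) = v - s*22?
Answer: -1/32973 ≈ -3.0328e-5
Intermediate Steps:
b(s, v) = v - 22*s
1/(g(-2608) + b(1708, 2898)) = 1/(1705 + (2898 - 22*1708)) = 1/(1705 + (2898 - 37576)) = 1/(1705 - 34678) = 1/(-32973) = -1/32973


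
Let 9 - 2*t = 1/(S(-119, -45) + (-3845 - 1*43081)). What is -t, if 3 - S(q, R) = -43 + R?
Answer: -210758/46835 ≈ -4.5000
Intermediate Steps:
S(q, R) = 46 - R (S(q, R) = 3 - (-43 + R) = 3 + (43 - R) = 46 - R)
t = 210758/46835 (t = 9/2 - 1/(2*((46 - 1*(-45)) + (-3845 - 1*43081))) = 9/2 - 1/(2*((46 + 45) + (-3845 - 43081))) = 9/2 - 1/(2*(91 - 46926)) = 9/2 - 1/2/(-46835) = 9/2 - 1/2*(-1/46835) = 9/2 + 1/93670 = 210758/46835 ≈ 4.5000)
-t = -1*210758/46835 = -210758/46835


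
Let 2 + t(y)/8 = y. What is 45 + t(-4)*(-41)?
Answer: 2013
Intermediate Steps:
t(y) = -16 + 8*y
45 + t(-4)*(-41) = 45 + (-16 + 8*(-4))*(-41) = 45 + (-16 - 32)*(-41) = 45 - 48*(-41) = 45 + 1968 = 2013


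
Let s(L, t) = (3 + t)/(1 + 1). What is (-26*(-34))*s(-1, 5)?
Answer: 3536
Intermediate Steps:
s(L, t) = 3/2 + t/2 (s(L, t) = (3 + t)/2 = (3 + t)*(½) = 3/2 + t/2)
(-26*(-34))*s(-1, 5) = (-26*(-34))*(3/2 + (½)*5) = 884*(3/2 + 5/2) = 884*4 = 3536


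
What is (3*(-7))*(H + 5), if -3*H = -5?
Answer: -140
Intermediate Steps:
H = 5/3 (H = -1/3*(-5) = 5/3 ≈ 1.6667)
(3*(-7))*(H + 5) = (3*(-7))*(5/3 + 5) = -21*20/3 = -140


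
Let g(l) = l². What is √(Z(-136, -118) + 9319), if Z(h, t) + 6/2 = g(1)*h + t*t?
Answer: 152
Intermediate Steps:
Z(h, t) = -3 + h + t² (Z(h, t) = -3 + (1²*h + t*t) = -3 + (1*h + t²) = -3 + (h + t²) = -3 + h + t²)
√(Z(-136, -118) + 9319) = √((-3 - 136 + (-118)²) + 9319) = √((-3 - 136 + 13924) + 9319) = √(13785 + 9319) = √23104 = 152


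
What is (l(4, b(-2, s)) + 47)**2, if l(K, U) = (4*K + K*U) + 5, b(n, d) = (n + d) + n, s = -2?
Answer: 1936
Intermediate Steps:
b(n, d) = d + 2*n (b(n, d) = (d + n) + n = d + 2*n)
l(K, U) = 5 + 4*K + K*U
(l(4, b(-2, s)) + 47)**2 = ((5 + 4*4 + 4*(-2 + 2*(-2))) + 47)**2 = ((5 + 16 + 4*(-2 - 4)) + 47)**2 = ((5 + 16 + 4*(-6)) + 47)**2 = ((5 + 16 - 24) + 47)**2 = (-3 + 47)**2 = 44**2 = 1936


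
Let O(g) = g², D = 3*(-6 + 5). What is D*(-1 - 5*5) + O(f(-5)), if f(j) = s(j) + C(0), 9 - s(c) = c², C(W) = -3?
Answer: 439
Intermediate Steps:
s(c) = 9 - c²
D = -3 (D = 3*(-1) = -3)
f(j) = 6 - j² (f(j) = (9 - j²) - 3 = 6 - j²)
D*(-1 - 5*5) + O(f(-5)) = -3*(-1 - 5*5) + (6 - 1*(-5)²)² = -3*(-1 - 25) + (6 - 1*25)² = -3*(-26) + (6 - 25)² = 78 + (-19)² = 78 + 361 = 439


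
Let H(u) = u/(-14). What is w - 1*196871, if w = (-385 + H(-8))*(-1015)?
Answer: 193324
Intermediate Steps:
H(u) = -u/14 (H(u) = u*(-1/14) = -u/14)
w = 390195 (w = (-385 - 1/14*(-8))*(-1015) = (-385 + 4/7)*(-1015) = -2691/7*(-1015) = 390195)
w - 1*196871 = 390195 - 1*196871 = 390195 - 196871 = 193324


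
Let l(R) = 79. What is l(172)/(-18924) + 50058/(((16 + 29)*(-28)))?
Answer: -26316587/662340 ≈ -39.733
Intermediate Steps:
l(172)/(-18924) + 50058/(((16 + 29)*(-28))) = 79/(-18924) + 50058/(((16 + 29)*(-28))) = 79*(-1/18924) + 50058/((45*(-28))) = -79/18924 + 50058/(-1260) = -79/18924 + 50058*(-1/1260) = -79/18924 - 2781/70 = -26316587/662340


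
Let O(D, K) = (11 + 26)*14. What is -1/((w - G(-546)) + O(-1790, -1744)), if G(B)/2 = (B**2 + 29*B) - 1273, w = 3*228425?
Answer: -1/123775 ≈ -8.0792e-6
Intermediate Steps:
w = 685275
O(D, K) = 518 (O(D, K) = 37*14 = 518)
G(B) = -2546 + 2*B**2 + 58*B (G(B) = 2*((B**2 + 29*B) - 1273) = 2*(-1273 + B**2 + 29*B) = -2546 + 2*B**2 + 58*B)
-1/((w - G(-546)) + O(-1790, -1744)) = -1/((685275 - (-2546 + 2*(-546)**2 + 58*(-546))) + 518) = -1/((685275 - (-2546 + 2*298116 - 31668)) + 518) = -1/((685275 - (-2546 + 596232 - 31668)) + 518) = -1/((685275 - 1*562018) + 518) = -1/((685275 - 562018) + 518) = -1/(123257 + 518) = -1/123775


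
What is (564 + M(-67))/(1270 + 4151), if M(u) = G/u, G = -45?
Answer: 12611/121069 ≈ 0.10416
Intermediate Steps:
M(u) = -45/u
(564 + M(-67))/(1270 + 4151) = (564 - 45/(-67))/(1270 + 4151) = (564 - 45*(-1/67))/5421 = (564 + 45/67)*(1/5421) = (37833/67)*(1/5421) = 12611/121069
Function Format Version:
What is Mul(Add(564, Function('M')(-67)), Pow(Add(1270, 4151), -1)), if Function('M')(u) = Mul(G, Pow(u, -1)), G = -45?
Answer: Rational(12611, 121069) ≈ 0.10416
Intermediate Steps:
Function('M')(u) = Mul(-45, Pow(u, -1))
Mul(Add(564, Function('M')(-67)), Pow(Add(1270, 4151), -1)) = Mul(Add(564, Mul(-45, Pow(-67, -1))), Pow(Add(1270, 4151), -1)) = Mul(Add(564, Mul(-45, Rational(-1, 67))), Pow(5421, -1)) = Mul(Add(564, Rational(45, 67)), Rational(1, 5421)) = Mul(Rational(37833, 67), Rational(1, 5421)) = Rational(12611, 121069)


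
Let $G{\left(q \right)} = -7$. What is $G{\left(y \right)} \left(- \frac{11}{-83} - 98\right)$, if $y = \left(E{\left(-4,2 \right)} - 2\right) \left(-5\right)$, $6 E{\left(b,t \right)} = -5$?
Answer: $\frac{56861}{83} \approx 685.07$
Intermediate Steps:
$E{\left(b,t \right)} = - \frac{5}{6}$ ($E{\left(b,t \right)} = \frac{1}{6} \left(-5\right) = - \frac{5}{6}$)
$y = \frac{85}{6}$ ($y = \left(- \frac{5}{6} - 2\right) \left(-5\right) = \left(- \frac{17}{6}\right) \left(-5\right) = \frac{85}{6} \approx 14.167$)
$G{\left(y \right)} \left(- \frac{11}{-83} - 98\right) = - 7 \left(- \frac{11}{-83} - 98\right) = - 7 \left(\left(-11\right) \left(- \frac{1}{83}\right) - 98\right) = - 7 \left(\frac{11}{83} - 98\right) = \left(-7\right) \left(- \frac{8123}{83}\right) = \frac{56861}{83}$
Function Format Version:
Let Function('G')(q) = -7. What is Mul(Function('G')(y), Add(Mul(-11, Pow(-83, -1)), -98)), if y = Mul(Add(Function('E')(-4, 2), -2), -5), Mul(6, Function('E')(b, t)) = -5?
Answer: Rational(56861, 83) ≈ 685.07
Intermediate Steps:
Function('E')(b, t) = Rational(-5, 6) (Function('E')(b, t) = Mul(Rational(1, 6), -5) = Rational(-5, 6))
y = Rational(85, 6) (y = Mul(Add(Rational(-5, 6), -2), -5) = Mul(Rational(-17, 6), -5) = Rational(85, 6) ≈ 14.167)
Mul(Function('G')(y), Add(Mul(-11, Pow(-83, -1)), -98)) = Mul(-7, Add(Mul(-11, Pow(-83, -1)), -98)) = Mul(-7, Add(Mul(-11, Rational(-1, 83)), -98)) = Mul(-7, Add(Rational(11, 83), -98)) = Mul(-7, Rational(-8123, 83)) = Rational(56861, 83)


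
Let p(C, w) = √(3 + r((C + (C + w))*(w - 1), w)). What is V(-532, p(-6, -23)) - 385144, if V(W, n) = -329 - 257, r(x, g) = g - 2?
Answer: -385730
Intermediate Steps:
r(x, g) = -2 + g
p(C, w) = √(1 + w) (p(C, w) = √(3 + (-2 + w)) = √(1 + w))
V(W, n) = -586
V(-532, p(-6, -23)) - 385144 = -586 - 385144 = -385730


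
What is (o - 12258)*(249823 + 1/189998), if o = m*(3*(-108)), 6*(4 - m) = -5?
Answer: -328084095893760/94999 ≈ -3.4536e+9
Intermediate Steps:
m = 29/6 (m = 4 - 1/6*(-5) = 4 + 5/6 = 29/6 ≈ 4.8333)
o = -1566 (o = 29*(3*(-108))/6 = (29/6)*(-324) = -1566)
(o - 12258)*(249823 + 1/189998) = (-1566 - 12258)*(249823 + 1/189998) = -13824*(249823 + 1/189998) = -13824*47465870355/189998 = -328084095893760/94999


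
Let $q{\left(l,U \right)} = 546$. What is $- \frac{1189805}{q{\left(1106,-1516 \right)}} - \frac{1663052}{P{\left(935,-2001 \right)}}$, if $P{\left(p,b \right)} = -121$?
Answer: $\frac{764059987}{66066} \approx 11565.0$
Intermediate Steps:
$- \frac{1189805}{q{\left(1106,-1516 \right)}} - \frac{1663052}{P{\left(935,-2001 \right)}} = - \frac{1189805}{546} - \frac{1663052}{-121} = \left(-1189805\right) \frac{1}{546} - - \frac{1663052}{121} = - \frac{1189805}{546} + \frac{1663052}{121} = \frac{764059987}{66066}$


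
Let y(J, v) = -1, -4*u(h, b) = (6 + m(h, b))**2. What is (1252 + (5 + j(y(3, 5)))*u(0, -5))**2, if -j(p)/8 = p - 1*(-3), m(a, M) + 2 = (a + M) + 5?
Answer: 1679616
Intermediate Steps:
m(a, M) = 3 + M + a (m(a, M) = -2 + ((a + M) + 5) = -2 + ((M + a) + 5) = -2 + (5 + M + a) = 3 + M + a)
u(h, b) = -(9 + b + h)**2/4 (u(h, b) = -(6 + (3 + b + h))**2/4 = -(9 + b + h)**2/4)
j(p) = -24 - 8*p (j(p) = -8*(p - 1*(-3)) = -8*(p + 3) = -8*(3 + p) = -24 - 8*p)
(1252 + (5 + j(y(3, 5)))*u(0, -5))**2 = (1252 + (5 + (-24 - 8*(-1)))*(-(9 - 5 + 0)**2/4))**2 = (1252 + (5 + (-24 + 8))*(-1/4*4**2))**2 = (1252 + (5 - 16)*(-1/4*16))**2 = (1252 - 11*(-4))**2 = (1252 + 44)**2 = 1296**2 = 1679616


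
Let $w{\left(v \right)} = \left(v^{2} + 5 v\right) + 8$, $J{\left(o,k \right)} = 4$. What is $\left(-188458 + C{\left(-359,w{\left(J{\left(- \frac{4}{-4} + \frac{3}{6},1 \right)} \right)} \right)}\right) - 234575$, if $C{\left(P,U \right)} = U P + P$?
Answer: $-439188$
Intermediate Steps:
$w{\left(v \right)} = 8 + v^{2} + 5 v$
$C{\left(P,U \right)} = P + P U$ ($C{\left(P,U \right)} = P U + P = P + P U$)
$\left(-188458 + C{\left(-359,w{\left(J{\left(- \frac{4}{-4} + \frac{3}{6},1 \right)} \right)} \right)}\right) - 234575 = \left(-188458 - 359 \left(1 + \left(8 + 4^{2} + 5 \cdot 4\right)\right)\right) - 234575 = \left(-188458 - 359 \left(1 + \left(8 + 16 + 20\right)\right)\right) - 234575 = \left(-188458 - 359 \left(1 + 44\right)\right) - 234575 = \left(-188458 - 16155\right) - 234575 = -204613 - 234575 = -439188$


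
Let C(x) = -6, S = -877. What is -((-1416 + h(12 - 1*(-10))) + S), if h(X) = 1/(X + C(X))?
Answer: 36687/16 ≈ 2292.9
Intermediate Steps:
h(X) = 1/(-6 + X) (h(X) = 1/(X - 6) = 1/(-6 + X))
-((-1416 + h(12 - 1*(-10))) + S) = -((-1416 + 1/(-6 + (12 - 1*(-10)))) - 877) = -((-1416 + 1/(-6 + (12 + 10))) - 877) = -((-1416 + 1/(-6 + 22)) - 877) = -((-1416 + 1/16) - 877) = -(-22655/16 - 877) = -1*(-36687/16) = 36687/16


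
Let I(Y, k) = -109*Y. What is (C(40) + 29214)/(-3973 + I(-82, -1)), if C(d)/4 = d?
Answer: 29374/4965 ≈ 5.9162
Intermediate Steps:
C(d) = 4*d
(C(40) + 29214)/(-3973 + I(-82, -1)) = (4*40 + 29214)/(-3973 - 109*(-82)) = (160 + 29214)/(-3973 + 8938) = 29374/4965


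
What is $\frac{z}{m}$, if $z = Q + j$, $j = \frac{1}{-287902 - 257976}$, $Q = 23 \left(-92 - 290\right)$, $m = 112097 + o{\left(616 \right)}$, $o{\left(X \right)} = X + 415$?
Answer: $- \frac{4796084109}{61754086384} \approx -0.077664$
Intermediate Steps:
$o{\left(X \right)} = 415 + X$
$m = 113128$ ($m = 112097 + \left(415 + 616\right) = 112097 + 1031 = 113128$)
$Q = -8786$ ($Q = 23 \left(-382\right) = -8786$)
$j = - \frac{1}{545878}$ ($j = \frac{1}{-545878} = - \frac{1}{545878} \approx -1.8319 \cdot 10^{-6}$)
$z = - \frac{4796084109}{545878}$ ($z = -8786 - \frac{1}{545878} = - \frac{4796084109}{545878} \approx -8786.0$)
$\frac{z}{m} = - \frac{4796084109}{545878 \cdot 113128} = \left(- \frac{4796084109}{545878}\right) \frac{1}{113128} = - \frac{4796084109}{61754086384}$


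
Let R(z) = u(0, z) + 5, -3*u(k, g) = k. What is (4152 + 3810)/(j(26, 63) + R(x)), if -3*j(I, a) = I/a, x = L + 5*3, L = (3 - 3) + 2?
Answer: 1504818/919 ≈ 1637.5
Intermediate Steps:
L = 2 (L = 0 + 2 = 2)
x = 17 (x = 2 + 5*3 = 2 + 15 = 17)
j(I, a) = -I/(3*a)
u(k, g) = -k/3
R(z) = 5 (R(z) = -⅓*0 + 5 = 0 + 5 = 5)
(4152 + 3810)/(j(26, 63) + R(x)) = (4152 + 3810)/(-⅓*26/63 + 5) = 7962/(-⅓*26*1/63 + 5) = 7962/(-26/189 + 5) = 7962/(919/189) = 7962*(189/919) = 1504818/919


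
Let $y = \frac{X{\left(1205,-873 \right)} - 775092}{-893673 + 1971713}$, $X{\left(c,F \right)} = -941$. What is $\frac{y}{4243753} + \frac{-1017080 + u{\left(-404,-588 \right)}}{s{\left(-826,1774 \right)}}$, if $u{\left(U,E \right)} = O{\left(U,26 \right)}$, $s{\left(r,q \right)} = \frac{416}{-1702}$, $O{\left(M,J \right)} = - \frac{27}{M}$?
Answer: $\frac{199968227947458739166013}{48055122325196480} \approx 4.1612 \cdot 10^{6}$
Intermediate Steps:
$y = - \frac{776033}{1078040}$ ($y = \frac{-941 - 775092}{-893673 + 1971713} = - \frac{776033}{1078040} \approx -0.71986$)
$s{\left(r,q \right)} = - \frac{208}{851}$ ($s{\left(r,q \right)} = 416 \left(- \frac{1}{1702}\right) = - \frac{208}{851}$)
$u{\left(U,E \right)} = - \frac{27}{U}$
$\frac{y}{4243753} + \frac{-1017080 + u{\left(-404,-588 \right)}}{s{\left(-826,1774 \right)}} = - \frac{776033}{1078040 \cdot 4243753} + \frac{-1017080 - \frac{27}{-404}}{- \frac{208}{851}} = \left(- \frac{776033}{1078040}\right) \frac{1}{4243753} + \left(-1017080 - - \frac{27}{404}\right) \left(- \frac{851}{208}\right) = - \frac{776033}{4574935484120} + \left(-1017080 + \frac{27}{404}\right) \left(- \frac{851}{208}\right) = - \frac{776033}{4574935484120} - - \frac{349676149343}{84032} = - \frac{776033}{4574935484120} + \frac{349676149343}{84032} = \frac{199968227947458739166013}{48055122325196480}$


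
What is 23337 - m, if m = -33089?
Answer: 56426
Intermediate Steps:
23337 - m = 23337 - 1*(-33089) = 23337 + 33089 = 56426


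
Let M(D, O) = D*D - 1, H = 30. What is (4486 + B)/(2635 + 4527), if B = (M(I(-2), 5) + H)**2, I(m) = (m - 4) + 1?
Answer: 3701/3581 ≈ 1.0335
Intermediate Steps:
I(m) = -3 + m (I(m) = (-4 + m) + 1 = -3 + m)
M(D, O) = -1 + D**2 (M(D, O) = D**2 - 1 = -1 + D**2)
B = 2916 (B = ((-1 + (-3 - 2)**2) + 30)**2 = ((-1 + (-5)**2) + 30)**2 = ((-1 + 25) + 30)**2 = (24 + 30)**2 = 54**2 = 2916)
(4486 + B)/(2635 + 4527) = (4486 + 2916)/(2635 + 4527) = 7402/7162 = 7402*(1/7162) = 3701/3581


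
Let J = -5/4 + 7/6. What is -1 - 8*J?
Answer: -1/3 ≈ -0.33333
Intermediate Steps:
J = -1/12 (J = -5*1/4 + 7*(1/6) = -5/4 + 7/6 = -1/12 ≈ -0.083333)
-1 - 8*J = -1 - 8*(-1/12) = -1 + 2/3 = -1/3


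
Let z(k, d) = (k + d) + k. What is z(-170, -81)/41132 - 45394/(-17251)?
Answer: 143067949/54582164 ≈ 2.6211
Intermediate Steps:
z(k, d) = d + 2*k (z(k, d) = (d + k) + k = d + 2*k)
z(-170, -81)/41132 - 45394/(-17251) = (-81 + 2*(-170))/41132 - 45394/(-17251) = (-81 - 340)*(1/41132) - 45394*(-1/17251) = -421*1/41132 + 45394/17251 = -421/41132 + 45394/17251 = 143067949/54582164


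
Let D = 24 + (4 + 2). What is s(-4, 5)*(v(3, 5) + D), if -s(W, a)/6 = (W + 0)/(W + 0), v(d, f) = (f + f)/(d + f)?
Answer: -375/2 ≈ -187.50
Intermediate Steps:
v(d, f) = 2*f/(d + f) (v(d, f) = (2*f)/(d + f) = 2*f/(d + f))
D = 30 (D = 24 + 6 = 30)
s(W, a) = -6 (s(W, a) = -6*(W + 0)/(W + 0) = -6*W/W = -6*1 = -6)
s(-4, 5)*(v(3, 5) + D) = -6*(2*5/(3 + 5) + 30) = -6*(2*5/8 + 30) = -6*(2*5*(1/8) + 30) = -6*(5/4 + 30) = -6*125/4 = -375/2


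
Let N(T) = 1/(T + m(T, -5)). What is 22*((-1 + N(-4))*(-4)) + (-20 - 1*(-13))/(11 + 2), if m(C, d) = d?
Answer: 11377/117 ≈ 97.239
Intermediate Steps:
N(T) = 1/(-5 + T) (N(T) = 1/(T - 5) = 1/(-5 + T))
22*((-1 + N(-4))*(-4)) + (-20 - 1*(-13))/(11 + 2) = 22*((-1 + 1/(-5 - 4))*(-4)) + (-20 - 1*(-13))/(11 + 2) = 22*((-1 + 1/(-9))*(-4)) + (-20 + 13)/13 = 22*((-1 - ⅑)*(-4)) - 7*1/13 = 22*(-10/9*(-4)) - 7/13 = 22*(40/9) - 7/13 = 880/9 - 7/13 = 11377/117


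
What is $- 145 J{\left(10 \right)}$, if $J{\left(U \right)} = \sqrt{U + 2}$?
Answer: $- 290 \sqrt{3} \approx -502.29$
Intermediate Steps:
$J{\left(U \right)} = \sqrt{2 + U}$
$- 145 J{\left(10 \right)} = - 145 \sqrt{2 + 10} = - 145 \sqrt{12} = - 145 \cdot 2 \sqrt{3} = - 290 \sqrt{3}$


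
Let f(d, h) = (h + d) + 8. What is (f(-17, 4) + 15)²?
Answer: 100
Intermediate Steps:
f(d, h) = 8 + d + h (f(d, h) = (d + h) + 8 = 8 + d + h)
(f(-17, 4) + 15)² = ((8 - 17 + 4) + 15)² = (-5 + 15)² = 10² = 100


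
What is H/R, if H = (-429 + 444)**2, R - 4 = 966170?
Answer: 75/322058 ≈ 0.00023288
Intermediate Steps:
R = 966174 (R = 4 + 966170 = 966174)
H = 225 (H = 15**2 = 225)
H/R = 225/966174 = 225*(1/966174) = 75/322058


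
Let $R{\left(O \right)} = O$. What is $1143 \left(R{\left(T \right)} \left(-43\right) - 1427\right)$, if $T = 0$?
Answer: $-1631061$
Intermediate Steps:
$1143 \left(R{\left(T \right)} \left(-43\right) - 1427\right) = 1143 \left(0 \left(-43\right) - 1427\right) = 1143 \left(0 - 1427\right) = 1143 \left(-1427\right) = -1631061$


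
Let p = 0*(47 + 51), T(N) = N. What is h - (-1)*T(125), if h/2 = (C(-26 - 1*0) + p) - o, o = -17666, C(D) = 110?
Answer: 35677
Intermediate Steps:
p = 0 (p = 0*98 = 0)
h = 35552 (h = 2*((110 + 0) - 1*(-17666)) = 2*(110 + 17666) = 2*17776 = 35552)
h - (-1)*T(125) = 35552 - (-1)*125 = 35552 - 1*(-125) = 35552 + 125 = 35677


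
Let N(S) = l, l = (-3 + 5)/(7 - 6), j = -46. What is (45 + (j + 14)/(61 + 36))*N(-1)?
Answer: 8666/97 ≈ 89.340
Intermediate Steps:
l = 2 (l = 2/1 = 2*1 = 2)
N(S) = 2
(45 + (j + 14)/(61 + 36))*N(-1) = (45 + (-46 + 14)/(61 + 36))*2 = (45 - 32/97)*2 = (4333/97)*2 = 8666/97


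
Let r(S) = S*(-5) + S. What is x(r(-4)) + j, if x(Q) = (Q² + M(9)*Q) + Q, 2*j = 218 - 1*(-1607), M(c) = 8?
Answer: 2625/2 ≈ 1312.5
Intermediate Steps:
r(S) = -4*S (r(S) = -5*S + S = -4*S)
j = 1825/2 (j = (218 - 1*(-1607))/2 = (218 + 1607)/2 = (½)*1825 = 1825/2 ≈ 912.50)
x(Q) = Q² + 9*Q (x(Q) = (Q² + 8*Q) + Q = Q² + 9*Q)
x(r(-4)) + j = (-4*(-4))*(9 - 4*(-4)) + 1825/2 = 16*(9 + 16) + 1825/2 = 16*25 + 1825/2 = 400 + 1825/2 = 2625/2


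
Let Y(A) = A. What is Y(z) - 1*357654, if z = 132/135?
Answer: -16094386/45 ≈ -3.5765e+5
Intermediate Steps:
z = 44/45 (z = 132*(1/135) = 44/45 ≈ 0.97778)
Y(z) - 1*357654 = 44/45 - 1*357654 = 44/45 - 357654 = -16094386/45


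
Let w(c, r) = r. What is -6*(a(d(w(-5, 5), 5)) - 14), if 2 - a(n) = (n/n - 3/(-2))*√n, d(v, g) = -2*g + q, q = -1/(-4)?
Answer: 72 + 15*I*√39/2 ≈ 72.0 + 46.837*I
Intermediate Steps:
q = ¼ (q = -1*(-¼) = ¼ ≈ 0.25000)
d(v, g) = ¼ - 2*g (d(v, g) = -2*g + ¼ = ¼ - 2*g)
a(n) = 2 - 5*√n/2 (a(n) = 2 - (n/n - 3/(-2))*√n = 2 - (1 - 3*(-½))*√n = 2 - (1 + 3/2)*√n = 2 - 5*√n/2)
-6*(a(d(w(-5, 5), 5)) - 14) = -6*((2 - 5*√(¼ - 2*5)/2) - 14) = -6*((2 - 5*√(¼ - 10)/2) - 14) = -6*((2 - 5*I*√39/4) - 14) = -6*(-12 - 5*I*√39/4) = 72 + 15*I*√39/2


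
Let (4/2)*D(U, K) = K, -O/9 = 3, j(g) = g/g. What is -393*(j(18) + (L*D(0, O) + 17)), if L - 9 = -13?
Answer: -28296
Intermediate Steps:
j(g) = 1
O = -27 (O = -9*3 = -27)
L = -4 (L = 9 - 13 = -4)
D(U, K) = K/2
-393*(j(18) + (L*D(0, O) + 17)) = -393*(1 + (-2*(-27) + 17)) = -393*(1 + (-4*(-27/2) + 17)) = -393*(1 + (54 + 17)) = -393*(1 + 71) = -393*72 = -28296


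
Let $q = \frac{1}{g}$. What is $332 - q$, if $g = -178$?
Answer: $\frac{59097}{178} \approx 332.01$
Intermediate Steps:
$q = - \frac{1}{178}$ ($q = \frac{1}{-178} = - \frac{1}{178} \approx -0.005618$)
$332 - q = 332 - - \frac{1}{178} = 332 + \frac{1}{178} = \frac{59097}{178}$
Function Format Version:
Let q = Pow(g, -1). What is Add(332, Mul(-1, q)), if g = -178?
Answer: Rational(59097, 178) ≈ 332.01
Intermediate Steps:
q = Rational(-1, 178) (q = Pow(-178, -1) = Rational(-1, 178) ≈ -0.0056180)
Add(332, Mul(-1, q)) = Add(332, Mul(-1, Rational(-1, 178))) = Add(332, Rational(1, 178)) = Rational(59097, 178)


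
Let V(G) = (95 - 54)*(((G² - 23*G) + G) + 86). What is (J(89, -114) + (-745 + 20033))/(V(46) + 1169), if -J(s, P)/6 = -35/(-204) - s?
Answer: 673913/1698606 ≈ 0.39674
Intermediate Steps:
J(s, P) = -35/34 + 6*s (J(s, P) = -6*(-35/(-204) - s) = -6*(-35*(-1/204) - s) = -6*(35/204 - s) = -35/34 + 6*s)
V(G) = 3526 - 902*G + 41*G² (V(G) = 41*((G² - 22*G) + 86) = 41*(86 + G² - 22*G) = 3526 - 902*G + 41*G²)
(J(89, -114) + (-745 + 20033))/(V(46) + 1169) = ((-35/34 + 6*89) + (-745 + 20033))/((3526 - 902*46 + 41*46²) + 1169) = ((-35/34 + 534) + 19288)/((3526 - 41492 + 41*2116) + 1169) = (18121/34 + 19288)/((3526 - 41492 + 86756) + 1169) = 673913/(34*(48790 + 1169)) = (673913/34)/49959 = (673913/34)*(1/49959) = 673913/1698606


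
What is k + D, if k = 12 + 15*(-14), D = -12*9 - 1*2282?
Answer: -2588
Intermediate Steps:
D = -2390 (D = -108 - 2282 = -2390)
k = -198 (k = 12 - 210 = -198)
k + D = -198 - 2390 = -2588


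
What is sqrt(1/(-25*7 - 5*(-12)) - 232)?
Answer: I*sqrt(3068315)/115 ≈ 15.232*I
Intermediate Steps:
sqrt(1/(-25*7 - 5*(-12)) - 232) = sqrt(1/(-175 + 60) - 232) = sqrt(1/(-115) - 232) = sqrt(-1/115 - 232) = sqrt(-26681/115) = I*sqrt(3068315)/115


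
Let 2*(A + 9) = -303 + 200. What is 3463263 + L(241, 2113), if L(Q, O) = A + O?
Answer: 6930631/2 ≈ 3.4653e+6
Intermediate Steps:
A = -121/2 (A = -9 + (-303 + 200)/2 = -9 + (1/2)*(-103) = -9 - 103/2 = -121/2 ≈ -60.500)
L(Q, O) = -121/2 + O
3463263 + L(241, 2113) = 3463263 + (-121/2 + 2113) = 3463263 + 4105/2 = 6930631/2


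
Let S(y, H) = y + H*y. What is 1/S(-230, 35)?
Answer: -1/8280 ≈ -0.00012077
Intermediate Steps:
1/S(-230, 35) = 1/(-230*(1 + 35)) = 1/(-230*36) = 1/(-8280) = -1/8280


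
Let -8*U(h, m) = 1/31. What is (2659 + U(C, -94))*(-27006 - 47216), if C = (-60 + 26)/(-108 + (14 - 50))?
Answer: -24472143841/124 ≈ -1.9736e+8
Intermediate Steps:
C = 17/72 (C = -34/(-108 - 36) = -34/(-144) = -34*(-1/144) = 17/72 ≈ 0.23611)
U(h, m) = -1/248 (U(h, m) = -⅛/31 = -⅛*1/31 = -1/248)
(2659 + U(C, -94))*(-27006 - 47216) = (2659 - 1/248)*(-27006 - 47216) = (659431/248)*(-74222) = -24472143841/124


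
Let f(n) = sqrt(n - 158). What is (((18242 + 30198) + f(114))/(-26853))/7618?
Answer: -24220/102283077 - I*sqrt(11)/102283077 ≈ -0.00023679 - 3.2426e-8*I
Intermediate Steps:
f(n) = sqrt(-158 + n)
(((18242 + 30198) + f(114))/(-26853))/7618 = (((18242 + 30198) + sqrt(-158 + 114))/(-26853))/7618 = ((48440 + sqrt(-44))*(-1/26853))*(1/7618) = ((48440 + 2*I*sqrt(11))*(-1/26853))*(1/7618) = (-48440/26853 - 2*I*sqrt(11)/26853)*(1/7618) = -24220/102283077 - I*sqrt(11)/102283077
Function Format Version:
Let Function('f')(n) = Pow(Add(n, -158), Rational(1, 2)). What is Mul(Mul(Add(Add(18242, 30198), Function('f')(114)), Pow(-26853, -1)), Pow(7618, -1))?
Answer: Add(Rational(-24220, 102283077), Mul(Rational(-1, 102283077), I, Pow(11, Rational(1, 2)))) ≈ Add(-0.00023679, Mul(-3.2426e-8, I))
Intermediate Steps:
Function('f')(n) = Pow(Add(-158, n), Rational(1, 2))
Mul(Mul(Add(Add(18242, 30198), Function('f')(114)), Pow(-26853, -1)), Pow(7618, -1)) = Mul(Mul(Add(Add(18242, 30198), Pow(Add(-158, 114), Rational(1, 2))), Pow(-26853, -1)), Pow(7618, -1)) = Mul(Mul(Add(48440, Pow(-44, Rational(1, 2))), Rational(-1, 26853)), Rational(1, 7618)) = Mul(Mul(Add(48440, Mul(2, I, Pow(11, Rational(1, 2)))), Rational(-1, 26853)), Rational(1, 7618)) = Mul(Add(Rational(-48440, 26853), Mul(Rational(-2, 26853), I, Pow(11, Rational(1, 2)))), Rational(1, 7618)) = Add(Rational(-24220, 102283077), Mul(Rational(-1, 102283077), I, Pow(11, Rational(1, 2))))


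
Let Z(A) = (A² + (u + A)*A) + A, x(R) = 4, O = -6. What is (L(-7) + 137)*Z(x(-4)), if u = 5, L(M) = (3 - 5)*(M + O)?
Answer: 9128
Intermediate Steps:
L(M) = 12 - 2*M (L(M) = (3 - 5)*(M - 6) = -2*(-6 + M) = 12 - 2*M)
Z(A) = A + A² + A*(5 + A) (Z(A) = (A² + (5 + A)*A) + A = (A² + A*(5 + A)) + A = A + A² + A*(5 + A))
(L(-7) + 137)*Z(x(-4)) = ((12 - 2*(-7)) + 137)*(2*4*(3 + 4)) = ((12 + 14) + 137)*(2*4*7) = (26 + 137)*56 = 163*56 = 9128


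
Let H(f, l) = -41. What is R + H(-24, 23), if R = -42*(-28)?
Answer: 1135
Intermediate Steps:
R = 1176
R + H(-24, 23) = 1176 - 41 = 1135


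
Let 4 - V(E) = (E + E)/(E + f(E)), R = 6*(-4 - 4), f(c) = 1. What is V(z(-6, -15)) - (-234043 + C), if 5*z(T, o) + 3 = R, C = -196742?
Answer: 9908096/23 ≈ 4.3079e+5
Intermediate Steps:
R = -48 (R = 6*(-8) = -48)
z(T, o) = -51/5 (z(T, o) = -3/5 + (1/5)*(-48) = -3/5 - 48/5 = -51/5)
V(E) = 4 - 2*E/(1 + E) (V(E) = 4 - (E + E)/(E + 1) = 4 - 2*E/(1 + E))
V(z(-6, -15)) - (-234043 + C) = 2*(2 - 51/5)/(1 - 51/5) - (-234043 - 196742) = 2*(-41/5)/(-46/5) - 1*(-430785) = 2*(-5/46)*(-41/5) + 430785 = 41/23 + 430785 = 9908096/23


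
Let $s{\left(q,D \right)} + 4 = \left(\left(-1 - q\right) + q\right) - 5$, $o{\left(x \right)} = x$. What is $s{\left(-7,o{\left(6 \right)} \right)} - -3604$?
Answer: $3594$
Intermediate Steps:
$s{\left(q,D \right)} = -10$ ($s{\left(q,D \right)} = -4 + \left(\left(\left(-1 - q\right) + q\right) - 5\right) = -4 - 6 = -10$)
$s{\left(-7,o{\left(6 \right)} \right)} - -3604 = -10 - -3604 = -10 + 3604 = 3594$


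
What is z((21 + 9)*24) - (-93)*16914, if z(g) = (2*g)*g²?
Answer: 748069002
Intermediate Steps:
z(g) = 2*g³
z((21 + 9)*24) - (-93)*16914 = 2*((21 + 9)*24)³ - (-93)*16914 = 2*(30*24)³ - 1*(-1573002) = 2*720³ + 1573002 = 2*373248000 + 1573002 = 746496000 + 1573002 = 748069002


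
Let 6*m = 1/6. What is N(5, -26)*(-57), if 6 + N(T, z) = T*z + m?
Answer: 93005/12 ≈ 7750.4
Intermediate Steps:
m = 1/36 (m = (⅙)/6 = (⅙)*(⅙) = 1/36 ≈ 0.027778)
N(T, z) = -215/36 + T*z (N(T, z) = -6 + (T*z + 1/36) = -6 + (1/36 + T*z) = -215/36 + T*z)
N(5, -26)*(-57) = (-215/36 + 5*(-26))*(-57) = (-215/36 - 130)*(-57) = -4895/36*(-57) = 93005/12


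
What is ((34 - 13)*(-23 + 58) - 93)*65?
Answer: 41730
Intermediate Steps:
((34 - 13)*(-23 + 58) - 93)*65 = (21*35 - 93)*65 = (735 - 93)*65 = 642*65 = 41730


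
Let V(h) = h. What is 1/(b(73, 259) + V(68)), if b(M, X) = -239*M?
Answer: -1/17379 ≈ -5.7541e-5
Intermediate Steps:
1/(b(73, 259) + V(68)) = 1/(-239*73 + 68) = 1/(-17447 + 68) = 1/(-17379) = -1/17379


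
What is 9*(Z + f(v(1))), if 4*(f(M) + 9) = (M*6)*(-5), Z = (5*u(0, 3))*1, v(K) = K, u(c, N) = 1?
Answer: -207/2 ≈ -103.50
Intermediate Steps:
Z = 5 (Z = (5*1)*1 = 5*1 = 5)
f(M) = -9 - 15*M/2 (f(M) = -9 + ((M*6)*(-5))/4 = -9 + ((6*M)*(-5))/4 = -9 + (-30*M)/4 = -9 - 15*M/2)
9*(Z + f(v(1))) = 9*(5 + (-9 - 15/2*1)) = 9*(5 + (-9 - 15/2)) = 9*(5 - 33/2) = 9*(-23/2) = -207/2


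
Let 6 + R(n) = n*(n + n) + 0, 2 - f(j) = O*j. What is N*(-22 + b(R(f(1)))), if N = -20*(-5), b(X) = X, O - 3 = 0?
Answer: -2600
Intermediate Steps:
O = 3 (O = 3 + 0 = 3)
f(j) = 2 - 3*j
R(n) = -6 + 2*n² (R(n) = -6 + (n*(n + n) + 0) = -6 + (n*(2*n) + 0) = -6 + (2*n² + 0) = -6 + 2*n²)
N = 100
N*(-22 + b(R(f(1)))) = 100*(-22 + (-6 + 2*(2 - 3*1)²)) = 100*(-22 + (-6 + 2*(2 - 3)²)) = 100*(-22 + (-6 + 2*(-1)²)) = 100*(-22 + (-6 + 2*1)) = 100*(-22 + (-6 + 2)) = 100*(-22 - 4) = 100*(-26) = -2600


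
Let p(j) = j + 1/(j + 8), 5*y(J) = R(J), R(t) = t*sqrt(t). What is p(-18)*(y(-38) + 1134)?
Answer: -102627/5 + 3439*I*sqrt(38)/25 ≈ -20525.0 + 847.98*I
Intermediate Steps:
R(t) = t**(3/2)
y(J) = J**(3/2)/5
p(j) = j + 1/(8 + j)
p(-18)*(y(-38) + 1134) = ((1 + (-18)**2 + 8*(-18))/(8 - 18))*((-38)**(3/2)/5 + 1134) = ((1 + 324 - 144)/(-10))*((-38*I*sqrt(38))/5 + 1134) = (-1/10*181)*(-38*I*sqrt(38)/5 + 1134) = -181*(1134 - 38*I*sqrt(38)/5)/10 = -102627/5 + 3439*I*sqrt(38)/25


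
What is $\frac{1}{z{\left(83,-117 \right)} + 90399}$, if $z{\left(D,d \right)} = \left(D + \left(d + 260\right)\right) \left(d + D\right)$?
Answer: $\frac{1}{82715} \approx 1.209 \cdot 10^{-5}$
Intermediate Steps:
$z{\left(D,d \right)} = \left(D + d\right) \left(260 + D + d\right)$ ($z{\left(D,d \right)} = \left(D + \left(260 + d\right)\right) \left(D + d\right) = \left(260 + D + d\right) \left(D + d\right) = \left(D + d\right) \left(260 + D + d\right)$)
$\frac{1}{z{\left(83,-117 \right)} + 90399} = \frac{1}{\left(83^{2} + \left(-117\right)^{2} + 260 \cdot 83 + 260 \left(-117\right) + 2 \cdot 83 \left(-117\right)\right) + 90399} = \frac{1}{\left(6889 + 13689 + 21580 - 30420 - 19422\right) + 90399} = \frac{1}{-7684 + 90399} = \frac{1}{82715}$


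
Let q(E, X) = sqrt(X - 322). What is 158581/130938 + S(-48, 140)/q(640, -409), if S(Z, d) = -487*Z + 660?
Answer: 158581/130938 - 24036*I*sqrt(731)/731 ≈ 1.2111 - 889.0*I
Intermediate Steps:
q(E, X) = sqrt(-322 + X)
S(Z, d) = 660 - 487*Z
158581/130938 + S(-48, 140)/q(640, -409) = 158581/130938 + (660 - 487*(-48))/(sqrt(-322 - 409)) = 158581*(1/130938) + (660 + 23376)/(sqrt(-731)) = 158581/130938 + 24036/((I*sqrt(731))) = 158581/130938 + 24036*(-I*sqrt(731)/731) = 158581/130938 - 24036*I*sqrt(731)/731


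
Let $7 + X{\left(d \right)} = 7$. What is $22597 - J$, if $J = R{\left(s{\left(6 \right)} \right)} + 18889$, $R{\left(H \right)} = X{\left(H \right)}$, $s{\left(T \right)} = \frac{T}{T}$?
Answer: $3708$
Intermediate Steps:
$s{\left(T \right)} = 1$
$X{\left(d \right)} = 0$ ($X{\left(d \right)} = -7 + 7 = 0$)
$R{\left(H \right)} = 0$
$J = 18889$ ($J = 0 + 18889 = 18889$)
$22597 - J = 22597 - 18889 = 3708$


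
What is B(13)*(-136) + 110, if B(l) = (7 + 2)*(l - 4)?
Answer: -10906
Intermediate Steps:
B(l) = -36 + 9*l (B(l) = 9*(-4 + l) = -36 + 9*l)
B(13)*(-136) + 110 = (-36 + 9*13)*(-136) + 110 = (-36 + 117)*(-136) + 110 = 81*(-136) + 110 = -11016 + 110 = -10906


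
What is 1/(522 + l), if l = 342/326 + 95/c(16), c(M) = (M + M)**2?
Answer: 166912/87318653 ≈ 0.0019115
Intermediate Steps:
c(M) = 4*M**2 (c(M) = (2*M)**2 = 4*M**2)
l = 190589/166912 (l = 342/326 + 95/((4*16**2)) = 342*(1/326) + 95/((4*256)) = 171/163 + 95/1024 = 190589/166912 ≈ 1.1419)
1/(522 + l) = 1/(522 + 190589/166912) = 1/(87318653/166912) = 166912/87318653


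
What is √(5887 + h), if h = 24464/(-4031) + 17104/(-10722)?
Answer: √142107132686271/155469 ≈ 76.677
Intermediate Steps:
h = -1191544/155469 (h = 24464*(-1/4031) + 17104*(-1/10722) = -176/29 - 8552/5361 = -1191544/155469 ≈ -7.6642)
√(5887 + h) = √(5887 - 1191544/155469) = √(914054459/155469) = √142107132686271/155469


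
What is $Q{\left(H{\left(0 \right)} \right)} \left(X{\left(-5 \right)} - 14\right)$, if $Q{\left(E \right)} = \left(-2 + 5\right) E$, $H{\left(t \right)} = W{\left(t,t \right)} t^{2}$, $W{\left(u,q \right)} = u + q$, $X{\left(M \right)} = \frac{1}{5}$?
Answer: $0$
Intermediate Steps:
$X{\left(M \right)} = \frac{1}{5}$
$W{\left(u,q \right)} = q + u$
$H{\left(t \right)} = 2 t^{3}$ ($H{\left(t \right)} = \left(t + t\right) t^{2} = 2 t t^{2} = 2 t^{3}$)
$Q{\left(E \right)} = 3 E$
$Q{\left(H{\left(0 \right)} \right)} \left(X{\left(-5 \right)} - 14\right) = 3 \cdot 2 \cdot 0^{3} \left(\frac{1}{5} - 14\right) = 3 \cdot 2 \cdot 0 \left(- \frac{69}{5}\right) = 3 \cdot 0 \left(- \frac{69}{5}\right) = 0 \left(- \frac{69}{5}\right) = 0$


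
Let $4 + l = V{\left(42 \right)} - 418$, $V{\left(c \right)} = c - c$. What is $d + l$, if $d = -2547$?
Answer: $-2969$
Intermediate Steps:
$V{\left(c \right)} = 0$
$l = -422$ ($l = -4 + \left(0 - 418\right) = -4 - 418 = -422$)
$d + l = -2547 - 422 = -2969$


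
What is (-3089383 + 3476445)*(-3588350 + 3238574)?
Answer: -135384998112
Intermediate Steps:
(-3089383 + 3476445)*(-3588350 + 3238574) = 387062*(-349776) = -135384998112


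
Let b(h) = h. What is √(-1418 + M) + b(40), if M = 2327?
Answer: 40 + 3*√101 ≈ 70.150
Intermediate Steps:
√(-1418 + M) + b(40) = √(-1418 + 2327) + 40 = √909 + 40 = 3*√101 + 40 = 40 + 3*√101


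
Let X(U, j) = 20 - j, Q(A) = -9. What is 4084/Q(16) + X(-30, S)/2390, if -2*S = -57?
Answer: -19521673/43020 ≈ -453.78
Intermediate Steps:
S = 57/2 (S = -½*(-57) = 57/2 ≈ 28.500)
4084/Q(16) + X(-30, S)/2390 = 4084/(-9) + (20 - 1*57/2)/2390 = 4084*(-⅑) + (20 - 57/2)*(1/2390) = -4084/9 - 17/2*1/2390 = -4084/9 - 17/4780 = -19521673/43020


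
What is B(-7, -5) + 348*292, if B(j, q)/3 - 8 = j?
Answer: 101619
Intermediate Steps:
B(j, q) = 24 + 3*j
B(-7, -5) + 348*292 = (24 + 3*(-7)) + 348*292 = (24 - 21) + 101616 = 3 + 101616 = 101619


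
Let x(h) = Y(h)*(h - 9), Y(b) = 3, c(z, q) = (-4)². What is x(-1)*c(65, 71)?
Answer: -480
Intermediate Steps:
c(z, q) = 16
x(h) = -27 + 3*h (x(h) = 3*(h - 9) = 3*(-9 + h) = -27 + 3*h)
x(-1)*c(65, 71) = (-27 + 3*(-1))*16 = (-27 - 3)*16 = -30*16 = -480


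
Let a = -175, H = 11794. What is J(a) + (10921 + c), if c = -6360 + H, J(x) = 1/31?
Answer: 507006/31 ≈ 16355.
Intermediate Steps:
J(x) = 1/31
c = 5434 (c = -6360 + 11794 = 5434)
J(a) + (10921 + c) = 1/31 + (10921 + 5434) = 1/31 + 16355 = 507006/31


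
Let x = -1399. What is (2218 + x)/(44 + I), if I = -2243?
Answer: -273/733 ≈ -0.37244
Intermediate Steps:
(2218 + x)/(44 + I) = (2218 - 1399)/(44 - 2243) = 819/(-2199) = 819*(-1/2199) = -273/733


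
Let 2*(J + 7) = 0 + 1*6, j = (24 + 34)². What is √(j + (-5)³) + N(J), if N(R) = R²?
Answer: 16 + √3239 ≈ 72.912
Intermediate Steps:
j = 3364 (j = 58² = 3364)
J = -4 (J = -7 + (0 + 1*6)/2 = -7 + (0 + 6)/2 = -7 + (½)*6 = -7 + 3 = -4)
√(j + (-5)³) + N(J) = √(3364 + (-5)³) + (-4)² = √(3364 - 125) + 16 = √3239 + 16 = 16 + √3239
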